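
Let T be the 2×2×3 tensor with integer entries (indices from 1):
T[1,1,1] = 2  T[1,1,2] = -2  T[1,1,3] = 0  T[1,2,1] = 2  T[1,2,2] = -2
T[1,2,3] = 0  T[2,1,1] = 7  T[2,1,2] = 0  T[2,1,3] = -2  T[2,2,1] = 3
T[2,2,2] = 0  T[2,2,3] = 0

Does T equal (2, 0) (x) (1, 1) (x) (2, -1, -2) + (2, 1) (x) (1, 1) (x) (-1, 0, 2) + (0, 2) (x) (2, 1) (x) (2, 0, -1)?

Reconstruct entrywise from the claimed factors. For example, T[2,2,1] = 3 and Σₗ aₗ[2]bₗ[2]cₗ[1] = (0)·(1)·(2) + (1)·(1)·(-1) + (2)·(1)·(2) = 3; checking all 12 entries, every one matches. The claim holds.

Yes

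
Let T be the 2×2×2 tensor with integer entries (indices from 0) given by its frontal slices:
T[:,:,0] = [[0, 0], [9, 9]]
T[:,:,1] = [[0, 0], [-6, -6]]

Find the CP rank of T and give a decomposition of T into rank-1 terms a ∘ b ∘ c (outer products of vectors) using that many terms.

rank(T) = 1

Lower bound: T ≠ 0 (e.g. T[1,0,0] = 9), so rank(T) ≥ 1.
Upper bound: if T = a ∘ b ∘ c then every fibre of T is a multiple of the corresponding factor, so read the factors off the fibres through the nonzero entry T[1,0,0] = 9.
The mode-1 fibre T[:,0,0] = [0, 9] gives a = [0, 1] (primitive direction); the mode-2 fibre T[1,:,0] = [9, 9] gives b = [1, 1]; then c[k] = T[1,0,k] / (a[1]·b[0]) = [9, -6] / 1 = [9, -6].
Expanding [0, 1] ∘ [1, 1] ∘ [9, -6] reproduces all 8 entries of T, so T = [0, 1] ∘ [1, 1] ∘ [9, -6] and rank(T) ≤ 1.
These bounds meet, so rank(T) = 1.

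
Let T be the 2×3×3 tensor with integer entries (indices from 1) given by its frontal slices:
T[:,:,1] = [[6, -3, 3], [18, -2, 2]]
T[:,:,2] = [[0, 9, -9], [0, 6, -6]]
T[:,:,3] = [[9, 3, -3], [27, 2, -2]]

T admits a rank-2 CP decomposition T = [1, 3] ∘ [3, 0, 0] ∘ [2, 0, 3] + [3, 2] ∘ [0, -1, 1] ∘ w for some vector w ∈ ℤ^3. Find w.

Subtract the known terms from T to get the rank-1 residual R = [3, 2] ∘ [0, -1, 1] ∘ w, so R[i,j,k] = a[i]·b[j]·w[k]. Pick indices with nonzero a[1]·b[2] = (3)·(-1) = -3. Only the fibre through (1,2,·) is needed: R[1,2,:] = T[1,2,:] − Σₗ aₗ[1]bₗ[2]cₗ = [-3, 9, 3] − (1)·(0)·[2, 0, 3] = [-3, 9, 3]. Then w[k] = R[1,2,k] / -3 for each k, giving w = [-3, 9, 3] / -3 = [1, -3, -1].

w = [1, -3, -1]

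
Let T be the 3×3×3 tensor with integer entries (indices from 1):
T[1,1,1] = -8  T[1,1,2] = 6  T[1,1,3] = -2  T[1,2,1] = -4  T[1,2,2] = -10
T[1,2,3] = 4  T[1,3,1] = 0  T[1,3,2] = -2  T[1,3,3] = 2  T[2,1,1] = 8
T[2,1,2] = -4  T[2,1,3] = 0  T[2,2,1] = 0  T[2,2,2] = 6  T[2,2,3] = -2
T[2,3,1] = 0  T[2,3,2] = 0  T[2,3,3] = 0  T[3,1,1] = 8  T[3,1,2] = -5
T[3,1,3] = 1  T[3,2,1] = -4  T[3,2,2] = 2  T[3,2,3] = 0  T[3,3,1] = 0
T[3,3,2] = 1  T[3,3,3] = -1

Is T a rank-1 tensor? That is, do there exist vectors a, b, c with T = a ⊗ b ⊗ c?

No

The mode-3 unfolding of T (rows indexed by k, columns by (i,j) = (1,1), (1,2), (1,3), (2,1), (2,2), (2,3), (3,1), (3,2), (3,3)) is [[-8, -4, 0, 8, 0, 0, 8, -4, 0], [6, -10, -2, -4, 6, 0, -5, 2, 1], [-2, 4, 2, 0, -2, 0, 1, 0, -1]].
There the 3×3 minor on rows k ∈ {1, 2, 3}, columns (i,j) ∈ {(1,1), (1,2), (1,3)} is det [[-8, -4, 0], [6, -10, -2], [-2, 4, 2]] = 128 ≠ 0, so this unfolding has rank ≥ 3; CP rank is at least every unfolding rank, so rank(T) ≥ 3.
In particular rank(T) ≥ 3 > 1, so T is not rank-1.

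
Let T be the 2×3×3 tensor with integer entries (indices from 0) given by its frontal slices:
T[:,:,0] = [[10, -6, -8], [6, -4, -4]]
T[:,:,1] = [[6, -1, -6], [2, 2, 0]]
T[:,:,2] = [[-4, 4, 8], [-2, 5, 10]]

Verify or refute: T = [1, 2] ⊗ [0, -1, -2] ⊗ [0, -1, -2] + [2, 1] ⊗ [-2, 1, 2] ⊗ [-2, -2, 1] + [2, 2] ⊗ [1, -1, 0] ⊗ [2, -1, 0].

Reconstruct entry (0,0,0) from the claimed factors: Σₗ aₗ[0]bₗ[0]cₗ[0] = (1)·(0)·(0) + (2)·(-2)·(-2) + (2)·(1)·(2) = 12, but T[0,0,0] = 10. The claim is false.

No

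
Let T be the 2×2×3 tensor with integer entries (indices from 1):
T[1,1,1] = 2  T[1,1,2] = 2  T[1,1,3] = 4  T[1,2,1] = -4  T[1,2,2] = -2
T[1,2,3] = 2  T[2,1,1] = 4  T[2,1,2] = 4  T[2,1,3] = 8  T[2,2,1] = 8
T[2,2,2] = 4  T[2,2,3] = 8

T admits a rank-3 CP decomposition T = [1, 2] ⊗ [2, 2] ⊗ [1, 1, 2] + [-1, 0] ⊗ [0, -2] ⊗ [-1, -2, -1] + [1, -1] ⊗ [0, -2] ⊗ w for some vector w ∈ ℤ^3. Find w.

w = [2, 0, 0]

Subtract the known terms from T to get the rank-1 residual R = [1, -1] ⊗ [0, -2] ⊗ w, so R[i,j,k] = a[i]·b[j]·w[k]. Pick indices with nonzero a[1]·b[2] = (1)·(-2) = -2. Only the fibre through (1,2,·) is needed: R[1,2,:] = T[1,2,:] − Σₗ aₗ[1]bₗ[2]cₗ = [-4, -2, 2] − (1)·(2)·[1, 1, 2] − (-1)·(-2)·[-1, -2, -1] = [-4, 0, 0]. Then w[k] = R[1,2,k] / -2 for each k, giving w = [-4, 0, 0] / -2 = [2, 0, 0].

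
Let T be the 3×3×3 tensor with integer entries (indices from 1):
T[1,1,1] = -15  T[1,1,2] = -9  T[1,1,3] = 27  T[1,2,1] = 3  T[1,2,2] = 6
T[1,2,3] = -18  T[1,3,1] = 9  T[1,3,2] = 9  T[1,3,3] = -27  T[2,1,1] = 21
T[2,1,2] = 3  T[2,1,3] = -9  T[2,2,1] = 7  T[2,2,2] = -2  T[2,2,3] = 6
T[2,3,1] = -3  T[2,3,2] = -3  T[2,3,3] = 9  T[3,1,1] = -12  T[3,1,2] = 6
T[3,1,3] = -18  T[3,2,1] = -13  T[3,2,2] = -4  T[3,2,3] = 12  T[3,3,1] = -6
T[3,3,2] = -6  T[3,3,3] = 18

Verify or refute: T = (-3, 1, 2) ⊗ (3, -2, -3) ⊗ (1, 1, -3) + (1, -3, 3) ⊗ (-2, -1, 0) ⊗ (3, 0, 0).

Reconstruct entrywise from the claimed factors. For example, T[1,2,2] = 6 and Σₗ aₗ[1]bₗ[2]cₗ[2] = (-3)·(-2)·(1) + (1)·(-1)·(0) = 6; checking all 27 entries, every one matches. The claim holds.

Yes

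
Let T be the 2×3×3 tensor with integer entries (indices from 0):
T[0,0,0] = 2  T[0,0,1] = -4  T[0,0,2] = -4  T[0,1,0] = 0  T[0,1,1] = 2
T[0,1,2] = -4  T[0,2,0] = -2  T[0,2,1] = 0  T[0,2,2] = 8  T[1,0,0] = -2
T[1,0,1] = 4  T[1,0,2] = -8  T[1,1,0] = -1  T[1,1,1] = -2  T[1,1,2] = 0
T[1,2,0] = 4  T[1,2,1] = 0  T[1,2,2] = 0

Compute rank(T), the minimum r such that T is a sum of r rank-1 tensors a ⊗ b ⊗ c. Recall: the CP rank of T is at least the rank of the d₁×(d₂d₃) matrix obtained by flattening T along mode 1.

3

Lower bound: the mode-2 unfolding of T (rows indexed by j, columns by (i,k) = (0,0), (0,1), (0,2), (1,0), (1,1), (1,2)) is [[2, -4, -4, -2, 4, -8], [0, 2, -4, -1, -2, 0], [-2, 0, 8, 4, 0, 0]].
There the 3×3 minor on rows j ∈ {0, 1, 2}, columns (i,k) ∈ {(0,0), (0,1), (0,2)} is det [[2, -4, -4], [0, 2, -4], [-2, 0, 8]] = -16 ≠ 0, so this unfolding has rank ≥ 3; CP rank is at least every unfolding rank, so rank(T) ≥ 3. (Unfolding ranks only ever bound the CP rank from below — rank(T) can be strictly larger than all of them — so the matching upper bound has to come from an explicit 3-term decomposition.)
Upper bound: T is a sum of 3 rank-1 terms, T = [1, -2] ⊗ [0, 1, -2] ⊗ [1, 0, -2] + [1, -1] ⊗ [2, -1, 0] ⊗ [1, -2, 0] + [1, 2] ⊗ [2, 1, -2] ⊗ [0, 0, -2] (one valid choice — decompositions are not unique — normalised so each a, b is primitive with positive first nonzero entry; check it by expanding all entries), so rank(T) ≤ 3.
These bounds meet, so rank(T) = 3.
Check entry T[1,0,1] = 4: (-2)·(0)·(0) + (-1)·(2)·(-2) + (2)·(2)·(0) = 4.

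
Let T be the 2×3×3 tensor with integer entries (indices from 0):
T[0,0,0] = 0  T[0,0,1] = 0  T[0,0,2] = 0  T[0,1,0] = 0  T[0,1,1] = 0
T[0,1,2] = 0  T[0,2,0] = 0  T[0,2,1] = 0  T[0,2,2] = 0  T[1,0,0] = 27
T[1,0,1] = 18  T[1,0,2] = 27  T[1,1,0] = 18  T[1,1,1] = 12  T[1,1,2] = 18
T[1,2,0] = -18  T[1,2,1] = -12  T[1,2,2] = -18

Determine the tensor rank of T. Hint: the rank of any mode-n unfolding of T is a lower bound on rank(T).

1

Lower bound: T ≠ 0 (e.g. T[1,0,0] = 27), so rank(T) ≥ 1.
Upper bound: the mode-1 fibre T[:,0,0] = [0, 27] gives a = [0, 1] (primitive direction); the mode-2 fibre T[1,:,0] = [27, 18, -18] gives b = [3, 2, -2]; then c[k] = T[1,0,k] / (a[1]·b[0]) = [27, 18, 27] / 3 = [9, 6, 9].
Expanding [0, 1] ⊗ [3, 2, -2] ⊗ [9, 6, 9] reproduces all 18 entries of T, so T = [0, 1] ⊗ [3, 2, -2] ⊗ [9, 6, 9] and rank(T) ≤ 1.
These bounds meet, so rank(T) = 1.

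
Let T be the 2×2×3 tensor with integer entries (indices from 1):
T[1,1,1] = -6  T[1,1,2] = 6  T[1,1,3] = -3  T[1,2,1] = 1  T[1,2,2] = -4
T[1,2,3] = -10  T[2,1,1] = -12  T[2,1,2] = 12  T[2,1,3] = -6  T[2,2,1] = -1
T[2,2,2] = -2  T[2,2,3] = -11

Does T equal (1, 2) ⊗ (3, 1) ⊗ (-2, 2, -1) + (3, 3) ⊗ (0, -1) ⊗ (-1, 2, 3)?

Yes

Reconstruct entrywise from the claimed factors. For example, T[2,2,1] = -1 and Σₗ aₗ[2]bₗ[2]cₗ[1] = (2)·(1)·(-2) + (3)·(-1)·(-1) = -1; checking all 12 entries, every one matches. The claim holds.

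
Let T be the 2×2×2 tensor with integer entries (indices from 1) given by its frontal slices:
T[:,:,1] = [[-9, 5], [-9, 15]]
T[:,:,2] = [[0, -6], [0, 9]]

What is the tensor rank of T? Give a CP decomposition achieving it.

rank(T) = 2

Lower bound: the mode-2 unfolding of T (rows indexed by j, columns by (i,k) = (1,1), (1,2), (2,1), (2,2)) is [[-9, 0, -9, 0], [5, -6, 15, 9]].
There the 2×2 minor on rows j ∈ {1, 2}, columns (i,k) ∈ {(1,1), (1,2)} is det [[-9, 0], [5, -6]] = 54 ≠ 0, so this unfolding has rank ≥ 2; CP rank is at least every unfolding rank, so rank(T) ≥ 2. (Flattening ranks never certify an upper bound on CP rank; for that we must actually write T with 2 rank-1 terms.)
Upper bound — finding two terms. Write S_k = T[:,:,k] for the frontal slices: S₁ = [[-9, 5], [-9, 15]], S₂ = [[0, -6], [0, 9]].
If T = a₁ ⊗ b₁ ⊗ c₁ + a₂ ⊗ b₂ ⊗ c₂ then each S_k = c₁[k]·a₁b₁ᵀ + c₂[k]·a₂b₂ᵀ. S₁ and S₂ are linearly independent, so a₁b₁ᵀ and a₂b₂ᵀ must span the same plane of matrices: they are the rank-1 matrices of the form x·S₁ + y·S₂.
det(x·S₁ + y·S₂) is −90·x² − 135·xy = (-45)·(2·x + 3·y)(x), vanishing at (x:y) = (3:-2) and (0:1).
M₁ = 3·S₁ − 2·S₂ = [[-27, 27], [-27, 27]] = (-27)·[1, 1][1, -1]ᵀ and M₂ = S₂ = [[0, -6], [0, 9]] = (-3)·[2, -3][0, 1]ᵀ, so take a₁ = [1, 1], b₁ = [1, -1], a₂ = [2, -3], b₂ = [0, 1].
Each slice is an integer combination of E₁ = a₁b₁ᵀ and E₂ = a₂b₂ᵀ: S₁ = −9·E₁ − 2·E₂, S₂ = −3·E₂; reading off coefficients, c₁ = [-9, 0] and c₂ = [-2, -3].
Hence T = [1, 1] ⊗ [1, -1] ⊗ [-9, 0] + [2, -3] ⊗ [0, 1] ⊗ [-2, -3], so rank(T) ≤ 2.
These bounds meet, so rank(T) = 2.
Check entry T[1,1,1] = -9: (1)·(1)·(-9) + (2)·(0)·(-2) = -9.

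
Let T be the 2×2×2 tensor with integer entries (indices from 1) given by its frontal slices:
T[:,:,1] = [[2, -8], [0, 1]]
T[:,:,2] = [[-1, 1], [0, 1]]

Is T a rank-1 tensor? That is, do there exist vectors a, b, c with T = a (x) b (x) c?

No

The mode-1 unfolding of T (rows indexed by i, columns by (j,k) = (1,1), (1,2), (2,1), (2,2)) is [[2, -1, -8, 1], [0, 0, 1, 1]].
There the 2×2 minor on rows i ∈ {1, 2}, columns (j,k) ∈ {(1,1), (2,1)} is det [[2, -8], [0, 1]] = 2 ≠ 0, so this unfolding has rank ≥ 2; CP rank is at least every unfolding rank, so rank(T) ≥ 2.
In particular rank(T) ≥ 2 > 1, so T is not rank-1.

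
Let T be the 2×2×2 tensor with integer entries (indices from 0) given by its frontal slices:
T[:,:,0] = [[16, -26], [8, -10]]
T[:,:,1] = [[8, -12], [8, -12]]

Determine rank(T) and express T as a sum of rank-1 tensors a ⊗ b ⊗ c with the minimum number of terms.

rank(T) = 2

Lower bound: the mode-2 unfolding of T (rows indexed by j, columns by (i,k) = (0,0), (0,1), (1,0), (1,1)) is [[16, 8, 8, 8], [-26, -12, -10, -12]].
There the 2×2 minor on rows j ∈ {0, 1}, columns (i,k) ∈ {(0,0), (0,1)} is det [[16, 8], [-26, -12]] = 16 ≠ 0, so this unfolding has rank ≥ 2; CP rank is at least every unfolding rank, so rank(T) ≥ 2. (Unfolding ranks only ever bound the CP rank from below — rank(T) can be strictly larger than all of them — so the matching upper bound has to come from an explicit 2-term decomposition.)
Upper bound — finding two terms. Write S_k = T[:,:,k] for the frontal slices: S₀ = [[16, -26], [8, -10]], S₁ = [[8, -12], [8, -12]].
If T = a₁ ⊗ b₁ ⊗ c₁ + a₂ ⊗ b₂ ⊗ c₂ then each S_k = c₁[k]·a₁b₁ᵀ + c₂[k]·a₂b₂ᵀ. S₀ and S₁ are linearly independent, so a₁b₁ᵀ and a₂b₂ᵀ must span the same plane of matrices: they are the rank-1 matrices of the form x·S₀ + y·S₁.
det(x·S₀ + y·S₁) is 48·x² + 32·xy = 16·(3·x + 2·y)(x), vanishing at (x:y) = (2:-3) and (0:1).
M₁ = 2·S₀ − 3·S₁ = [[8, -16], [-8, 16]] = 8·(1, -1)(1, -2)ᵀ and M₂ = S₁ = [[8, -12], [8, -12]] = 4·(1, 1)(2, -3)ᵀ, so take a₁ = (1, -1), b₁ = (1, -2), a₂ = (1, 1), b₂ = (2, -3).
Each slice is an integer combination of E₁ = a₁b₁ᵀ and E₂ = a₂b₂ᵀ: S₀ = 4·E₁ + 6·E₂, S₁ = 4·E₂; reading off coefficients, c₁ = (4, 0) and c₂ = (6, 4).
Hence T = (1, -1) ⊗ (1, -2) ⊗ (4, 0) + (1, 1) ⊗ (2, -3) ⊗ (6, 4), so rank(T) ≤ 2.
These bounds meet, so rank(T) = 2.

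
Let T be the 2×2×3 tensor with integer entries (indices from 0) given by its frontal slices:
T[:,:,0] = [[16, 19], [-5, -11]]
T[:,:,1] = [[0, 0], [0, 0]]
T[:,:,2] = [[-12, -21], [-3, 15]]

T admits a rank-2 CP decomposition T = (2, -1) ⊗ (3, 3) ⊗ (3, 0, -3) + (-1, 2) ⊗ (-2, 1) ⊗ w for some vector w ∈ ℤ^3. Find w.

w = (-1, 0, 3)

Subtract the known terms from T to get the rank-1 residual R = (-1, 2) ⊗ (-2, 1) ⊗ w, so R[i,j,k] = a[i]·b[j]·w[k]. Pick indices with nonzero a[0]·b[0] = (-1)·(-2) = 2. Only the fibre through (0,0,·) is needed: R[0,0,:] = T[0,0,:] − Σₗ aₗ[0]bₗ[0]cₗ = [16, 0, -12] − (2)·(3)·(3, 0, -3) = [-2, 0, 6]. Then w[k] = R[0,0,k] / 2 for each k, giving w = [-2, 0, 6] / 2 = (-1, 0, 3).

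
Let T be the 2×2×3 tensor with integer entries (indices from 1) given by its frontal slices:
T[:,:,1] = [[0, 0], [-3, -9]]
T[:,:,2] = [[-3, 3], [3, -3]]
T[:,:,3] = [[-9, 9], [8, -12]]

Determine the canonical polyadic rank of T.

Lower bound: the mode-3 unfolding of T (rows indexed by k, columns by (i,j) = (1,1), (1,2), (2,1), (2,2)) is [[0, 0, -3, -9], [-3, 3, 3, -3], [-9, 9, 8, -12]].
There the 2×2 minor on rows k ∈ {1, 2}, columns (i,j) ∈ {(1,1), (2,1)} is det [[0, -3], [-3, 3]] = -9 ≠ 0, so this unfolding has rank ≥ 2; CP rank is at least every unfolding rank, so rank(T) ≥ 2. (This is only a lower bound: in general the CP rank may exceed every unfolding rank, so we still need to exhibit 2 rank-1 terms summing to T.)
Upper bound — finding two terms. Write S_k = T[:,:,k] for the frontal slices: S₁ = [[0, 0], [-3, -9]], S₂ = [[-3, 3], [3, -3]], S₃ = [[-9, 9], [8, -12]].
If T = a₁ ⊗ b₁ ⊗ c₁ + a₂ ⊗ b₂ ⊗ c₂ then each S_k = c₁[k]·a₁b₁ᵀ + c₂[k]·a₂b₂ᵀ. S₁ and S₂ are linearly independent, so a₁b₁ᵀ and a₂b₂ᵀ must span the same plane of matrices: they are the rank-1 matrices of the form x·S₁ + y·S₂.
det(x·S₁ + y·S₂) is 36·xy = 36·(y)(x), vanishing at (x:y) = (1:0) and (0:1).
M₁ = S₁ = [[0, 0], [-3, -9]] = (-3)·(0, 1)(1, 3)ᵀ and M₂ = S₂ = [[-3, 3], [3, -3]] = (-3)·(1, -1)(1, -1)ᵀ, so take a₁ = (0, 1), b₁ = (1, 3), a₂ = (1, -1), b₂ = (1, -1).
Each slice is an integer combination of E₁ = a₁b₁ᵀ and E₂ = a₂b₂ᵀ: S₁ = −3·E₁, S₂ = −3·E₂, S₃ = −E₁ − 9·E₂; reading off coefficients, c₁ = (-3, 0, -1) and c₂ = (0, -3, -9).
Hence T = (0, 1) ⊗ (1, 3) ⊗ (-3, 0, -1) + (1, -1) ⊗ (1, -1) ⊗ (0, -3, -9), so rank(T) ≤ 2.
These bounds meet, so rank(T) = 2.
Check entry T[1,1,1] = 0: (0)·(1)·(-3) + (1)·(1)·(0) = 0.

2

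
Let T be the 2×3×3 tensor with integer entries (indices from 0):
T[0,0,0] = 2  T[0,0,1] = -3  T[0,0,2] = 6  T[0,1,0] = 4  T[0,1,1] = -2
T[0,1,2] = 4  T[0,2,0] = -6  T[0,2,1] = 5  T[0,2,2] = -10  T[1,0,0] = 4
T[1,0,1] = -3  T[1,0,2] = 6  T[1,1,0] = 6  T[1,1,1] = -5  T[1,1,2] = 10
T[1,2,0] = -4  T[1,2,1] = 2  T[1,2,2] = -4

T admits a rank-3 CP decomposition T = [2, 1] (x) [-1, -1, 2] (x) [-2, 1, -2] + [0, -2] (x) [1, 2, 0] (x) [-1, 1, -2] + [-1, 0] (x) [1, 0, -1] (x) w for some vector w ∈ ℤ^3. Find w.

w = [2, 1, -2]

Subtract the known terms from T to get the rank-1 residual R = [-1, 0] (x) [1, 0, -1] (x) w, so R[i,j,k] = a[i]·b[j]·w[k]. Pick indices with nonzero a[0]·b[0] = (-1)·(1) = -1. Only the fibre through (0,0,·) is needed: R[0,0,:] = T[0,0,:] − Σₗ aₗ[0]bₗ[0]cₗ = [2, -3, 6] − (2)·(-1)·[-2, 1, -2] − (0)·(1)·[-1, 1, -2] = [-2, -1, 2]. Then w[k] = R[0,0,k] / -1 for each k, giving w = [-2, -1, 2] / -1 = [2, 1, -2].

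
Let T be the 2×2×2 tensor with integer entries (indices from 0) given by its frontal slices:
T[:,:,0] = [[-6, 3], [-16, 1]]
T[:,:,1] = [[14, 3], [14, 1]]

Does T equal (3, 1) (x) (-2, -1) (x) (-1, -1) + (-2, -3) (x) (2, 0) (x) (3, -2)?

Yes

Reconstruct entrywise from the claimed factors. For example, T[0,1,0] = 3 and Σₗ aₗ[0]bₗ[1]cₗ[0] = (3)·(-1)·(-1) + (-2)·(0)·(3) = 3; checking all 8 entries, every one matches. The claim holds.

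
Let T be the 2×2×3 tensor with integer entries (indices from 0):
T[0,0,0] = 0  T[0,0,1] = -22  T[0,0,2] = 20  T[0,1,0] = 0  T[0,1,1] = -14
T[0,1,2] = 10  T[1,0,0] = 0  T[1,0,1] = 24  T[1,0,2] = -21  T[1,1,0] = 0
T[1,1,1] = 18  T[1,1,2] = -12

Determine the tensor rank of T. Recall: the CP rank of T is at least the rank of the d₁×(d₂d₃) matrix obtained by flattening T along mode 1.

2

Lower bound: the mode-3 unfolding of T (rows indexed by k, columns by (i,j) = (0,0), (0,1), (1,0), (1,1)) is [[0, 0, 0, 0], [-22, -14, 24, 18], [20, 10, -21, -12]].
There the 2×2 minor on rows k ∈ {1, 2}, columns (i,j) ∈ {(0,0), (0,1)} is det [[-22, -14], [20, 10]] = 60 ≠ 0, so this unfolding has rank ≥ 2; CP rank is at least every unfolding rank, so rank(T) ≥ 2. (This is only a lower bound: in general the CP rank may exceed every unfolding rank, so we still need to exhibit 2 rank-1 terms summing to T.)
Upper bound — finding two terms. Write S_k = T[:,:,k] for the frontal slices: S₀ = [[0, 0], [0, 0]], S₁ = [[-22, -14], [24, 18]], S₂ = [[20, 10], [-21, -12]].
If T = a₁ ∘ b₁ ∘ c₁ + a₂ ∘ b₂ ∘ c₂ then each S_k = c₁[k]·a₁b₁ᵀ + c₂[k]·a₂b₂ᵀ. S₁ and S₂ are linearly independent, so a₁b₁ᵀ and a₂b₂ᵀ must span the same plane of matrices: they are the rank-1 matrices of the form x·S₁ + y·S₂.
det(x·S₁ + y·S₂) is −60·x² + 90·xy − 30·y² = (-30)·(2·x − y)(x − y), vanishing at (x:y) = (1:2) and (1:1).
M₁ = S₁ + 2·S₂ = [[18, 6], [-18, -6]] = 6·(1, -1)(3, 1)ᵀ and M₂ = S₁ + S₂ = [[-2, -4], [3, 6]] = −(2, -3)(1, 2)ᵀ, so take a₁ = (1, -1), b₁ = (3, 1), a₂ = (2, -3), b₂ = (1, 2).
Each slice is an integer combination of E₁ = a₁b₁ᵀ and E₂ = a₂b₂ᵀ: S₀ = 0, S₁ = −6·E₁ − 2·E₂, S₂ = 6·E₁ + E₂; reading off coefficients, c₁ = (0, -6, 6) and c₂ = (0, -2, 1).
Hence T = (1, -1) ∘ (3, 1) ∘ (0, -6, 6) + (2, -3) ∘ (1, 2) ∘ (0, -2, 1), so rank(T) ≤ 2.
These bounds meet, so rank(T) = 2.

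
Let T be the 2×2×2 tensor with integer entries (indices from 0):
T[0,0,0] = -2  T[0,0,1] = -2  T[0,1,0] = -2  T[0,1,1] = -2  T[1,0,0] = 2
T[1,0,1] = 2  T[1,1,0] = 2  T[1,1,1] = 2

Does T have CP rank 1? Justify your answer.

Yes

If T = a ∘ b ∘ c then every fibre of T is a multiple of the corresponding factor, so read the factors off the fibres through the nonzero entry T[0,0,0] = -2.
The mode-1 fibre T[:,0,0] = [-2, 2] gives a = [1, -1] (primitive direction); the mode-2 fibre T[0,:,0] = [-2, -2] gives b = [1, 1]; then c[k] = T[0,0,k] / (a[0]·b[0]) = [-2, -2] / 1 = [-2, -2].
Expanding [1, -1] ∘ [1, 1] ∘ [-2, -2] reproduces all 8 entries of T, so T = [1, -1] ∘ [1, 1] ∘ [-2, -2] and rank(T) ≤ 1.
Equivalently every frontal slice T[:,:,k] is c[k] times the rank-1 matrix [1, -1] ∘ [1, 1]. So T has rank 1 (it is nonzero).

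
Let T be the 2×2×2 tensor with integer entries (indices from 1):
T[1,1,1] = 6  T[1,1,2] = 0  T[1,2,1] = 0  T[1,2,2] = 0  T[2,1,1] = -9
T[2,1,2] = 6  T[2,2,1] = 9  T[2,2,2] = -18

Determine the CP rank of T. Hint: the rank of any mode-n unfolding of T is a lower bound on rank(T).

2

Lower bound: the mode-2 unfolding of T (rows indexed by j, columns by (i,k) = (1,1), (1,2), (2,1), (2,2)) is [[6, 0, -9, 6], [0, 0, 9, -18]].
There the 2×2 minor on rows j ∈ {1, 2}, columns (i,k) ∈ {(1,1), (2,1)} is det [[6, -9], [0, 9]] = 54 ≠ 0, so this unfolding has rank ≥ 2; CP rank is at least every unfolding rank, so rank(T) ≥ 2. (Flattening ranks never certify an upper bound on CP rank; for that we must actually write T with 2 rank-1 terms.)
Upper bound — finding two terms. Write S_k = T[:,:,k] for the frontal slices: S₁ = [[6, 0], [-9, 9]], S₂ = [[0, 0], [6, -18]].
If T = a₁ ⊗ b₁ ⊗ c₁ + a₂ ⊗ b₂ ⊗ c₂ then each S_k = c₁[k]·a₁b₁ᵀ + c₂[k]·a₂b₂ᵀ. S₁ and S₂ are linearly independent, so a₁b₁ᵀ and a₂b₂ᵀ must span the same plane of matrices: they are the rank-1 matrices of the form x·S₁ + y·S₂.
det(x·S₁ + y·S₂) is 54·x² − 108·xy = 54·(x − 2·y)(x), vanishing at (x:y) = (2:1) and (0:1).
M₁ = 2·S₁ + S₂ = [[12, 0], [-12, 0]] = 12·[1, -1][1, 0]ᵀ and M₂ = S₂ = [[0, 0], [6, -18]] = 6·[0, 1][1, -3]ᵀ, so take a₁ = [1, -1], b₁ = [1, 0], a₂ = [0, 1], b₂ = [1, -3].
Each slice is an integer combination of E₁ = a₁b₁ᵀ and E₂ = a₂b₂ᵀ: S₁ = 6·E₁ − 3·E₂, S₂ = 6·E₂; reading off coefficients, c₁ = [6, 0] and c₂ = [-3, 6].
Hence T = [1, -1] ⊗ [1, 0] ⊗ [6, 0] + [0, 1] ⊗ [1, -3] ⊗ [-3, 6], so rank(T) ≤ 2.
These bounds meet, so rank(T) = 2.
Check entry T[2,1,2] = 6: (-1)·(1)·(0) + (1)·(1)·(6) = 6.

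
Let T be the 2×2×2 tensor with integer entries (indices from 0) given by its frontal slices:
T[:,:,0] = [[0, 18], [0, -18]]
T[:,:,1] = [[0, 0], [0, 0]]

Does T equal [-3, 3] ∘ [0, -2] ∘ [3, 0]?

Yes

Reconstruct entrywise from the claimed factors. For example, T[1,1,0] = -18 and Σₗ aₗ[1]bₗ[1]cₗ[0] = (3)·(-2)·(3) = -18; checking all 8 entries, every one matches. The claim holds.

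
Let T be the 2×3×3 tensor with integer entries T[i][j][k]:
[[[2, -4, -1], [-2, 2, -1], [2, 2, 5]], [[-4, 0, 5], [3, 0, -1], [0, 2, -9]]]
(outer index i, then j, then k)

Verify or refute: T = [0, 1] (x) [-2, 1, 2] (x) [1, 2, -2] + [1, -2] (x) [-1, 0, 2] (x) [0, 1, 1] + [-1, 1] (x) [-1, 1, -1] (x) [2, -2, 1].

No

Reconstruct entry (0,0,1) from the claimed factors: Σₗ aₗ[0]bₗ[0]cₗ[1] = (0)·(-2)·(2) + (1)·(-1)·(1) + (-1)·(-1)·(-2) = -3, but T[0,0,1] = -4. The claim is false.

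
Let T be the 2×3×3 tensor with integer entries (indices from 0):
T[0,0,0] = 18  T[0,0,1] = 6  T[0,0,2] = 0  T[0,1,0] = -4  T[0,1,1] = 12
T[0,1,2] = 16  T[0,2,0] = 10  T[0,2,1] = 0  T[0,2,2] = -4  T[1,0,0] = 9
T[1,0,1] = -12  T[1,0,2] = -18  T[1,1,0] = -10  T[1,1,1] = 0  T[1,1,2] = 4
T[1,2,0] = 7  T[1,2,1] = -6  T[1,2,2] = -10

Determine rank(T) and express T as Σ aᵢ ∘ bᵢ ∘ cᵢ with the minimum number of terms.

rank(T) = 2

Lower bound: the mode-2 unfolding of T (rows indexed by j, columns by (i,k) = (0,0), (0,1), (0,2), (1,0), (1,1), (1,2)) is [[18, 6, 0, 9, -12, -18], [-4, 12, 16, -10, 0, 4], [10, 0, -4, 7, -6, -10]].
There the 2×2 minor on rows j ∈ {0, 1}, columns (i,k) ∈ {(0,0), (0,1)} is det [[18, 6], [-4, 12]] = 240 ≠ 0, so this unfolding has rank ≥ 2; CP rank is at least every unfolding rank, so rank(T) ≥ 2. (Unfolding ranks only ever bound the CP rank from below — rank(T) can be strictly larger than all of them — so the matching upper bound has to come from an explicit 2-term decomposition.)
Upper bound — finding two terms. Write S_k = T[:,:,k] for the frontal slices: S₀ = [[18, -4, 10], [9, -10, 7]], S₁ = [[6, 12, 0], [-12, 0, -6]], S₂ = [[0, 16, -4], [-18, 4, -10]].
If T = a₁ ∘ b₁ ∘ c₁ + a₂ ∘ b₂ ∘ c₂ then each S_k = c₁[k]·a₁b₁ᵀ + c₂[k]·a₂b₂ᵀ. S₀ and S₁ are linearly independent, so a₁b₁ᵀ and a₂b₂ᵀ must span the same plane of matrices: they are the rank-1 matrices of the form x·S₀ + y·S₁.
The 2×2 minor of x·S₀ + y·S₁ on rows {0,1}, columns {0,1} is −144·x² − 216·xy + 144·y² = (-72)·(x + 2·y)(2·x − y), vanishing at (x:y) = (2:-1) and (1:2).
M₁ = 2·S₀ − S₁ = [[30, -20, 20], [30, -20, 20]] = 10·[1, 1][3, -2, 2]ᵀ and M₂ = S₀ + 2·S₁ = [[30, 20, 10], [-15, -10, -5]] = 5·[2, -1][3, 2, 1]ᵀ, so take a₁ = [1, 1], b₁ = [3, -2, 2], a₂ = [2, -1], b₂ = [3, 2, 1].
Each slice is an integer combination of E₁ = a₁b₁ᵀ and E₂ = a₂b₂ᵀ: S₀ = 4·E₁ + E₂, S₁ = −2·E₁ + 2·E₂, S₂ = −4·E₁ + 2·E₂; reading off coefficients, c₁ = [4, -2, -4] and c₂ = [1, 2, 2].
Hence T = [1, 1] ∘ [3, -2, 2] ∘ [4, -2, -4] + [2, -1] ∘ [3, 2, 1] ∘ [1, 2, 2], so rank(T) ≤ 2.
These bounds meet, so rank(T) = 2.
Check entry T[0,1,0] = -4: (1)·(-2)·(4) + (2)·(2)·(1) = -4.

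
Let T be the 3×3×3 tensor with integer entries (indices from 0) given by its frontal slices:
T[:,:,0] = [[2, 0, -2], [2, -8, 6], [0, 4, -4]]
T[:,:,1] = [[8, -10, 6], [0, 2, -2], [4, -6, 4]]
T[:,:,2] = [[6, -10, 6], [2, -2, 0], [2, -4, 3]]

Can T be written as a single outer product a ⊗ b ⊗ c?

The mode-3 unfolding of T (rows indexed by k, columns by (i,j) = (0,0), (0,1), (0,2), (1,0), (1,1), (1,2), (2,0), (2,1), (2,2)) is [[2, 0, -2, 2, -8, 6, 0, 4, -4], [8, -10, 6, 0, 2, -2, 4, -6, 4], [6, -10, 6, 2, -2, 0, 2, -4, 3]].
There the 3×3 minor on rows k ∈ {0, 1, 2}, columns (i,j) ∈ {(0,0), (0,1), (0,2)} is det [[2, 0, -2], [8, -10, 6], [6, -10, 6]] = 40 ≠ 0, so this unfolding has rank ≥ 3; CP rank is at least every unfolding rank, so rank(T) ≥ 3.
In particular rank(T) ≥ 3 > 1, so T is not rank-1.

No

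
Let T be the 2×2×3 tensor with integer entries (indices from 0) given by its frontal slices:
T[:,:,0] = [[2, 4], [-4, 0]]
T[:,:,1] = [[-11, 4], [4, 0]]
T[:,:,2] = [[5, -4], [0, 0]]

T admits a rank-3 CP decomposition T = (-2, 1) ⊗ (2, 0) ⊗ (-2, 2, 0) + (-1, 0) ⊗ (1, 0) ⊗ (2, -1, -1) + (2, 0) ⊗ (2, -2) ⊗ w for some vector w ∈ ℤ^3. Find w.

w = (-1, -1, 1)

Subtract the known terms from T to get the rank-1 residual R = (2, 0) ⊗ (2, -2) ⊗ w, so R[i,j,k] = a[i]·b[j]·w[k]. Pick indices with nonzero a[0]·b[0] = (2)·(2) = 4. Only the fibre through (0,0,·) is needed: R[0,0,:] = T[0,0,:] − Σₗ aₗ[0]bₗ[0]cₗ = [2, -11, 5] − (-2)·(2)·(-2, 2, 0) − (-1)·(1)·(2, -1, -1) = [-4, -4, 4]. Then w[k] = R[0,0,k] / 4 for each k, giving w = [-4, -4, 4] / 4 = (-1, -1, 1).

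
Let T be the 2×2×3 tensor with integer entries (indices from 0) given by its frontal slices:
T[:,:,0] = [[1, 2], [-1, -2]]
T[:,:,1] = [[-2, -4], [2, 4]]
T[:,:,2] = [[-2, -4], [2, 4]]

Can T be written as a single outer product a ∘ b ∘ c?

If T = a ∘ b ∘ c then every fibre of T is a multiple of the corresponding factor, so read the factors off the fibres through the nonzero entry T[0,0,0] = 1.
The mode-1 fibre T[:,0,0] = [1, -1] gives a = [1, -1] (primitive direction); the mode-2 fibre T[0,:,0] = [1, 2] gives b = [1, 2]; then c[k] = T[0,0,k] / (a[0]·b[0]) = [1, -2, -2] / 1 = [1, -2, -2].
Expanding [1, -1] ∘ [1, 2] ∘ [1, -2, -2] reproduces all 12 entries of T, so T = [1, -1] ∘ [1, 2] ∘ [1, -2, -2] and rank(T) ≤ 1.
Equivalently every frontal slice T[:,:,k] is c[k] times the rank-1 matrix [1, -1] ∘ [1, 2]. So T has rank 1 (it is nonzero).

Yes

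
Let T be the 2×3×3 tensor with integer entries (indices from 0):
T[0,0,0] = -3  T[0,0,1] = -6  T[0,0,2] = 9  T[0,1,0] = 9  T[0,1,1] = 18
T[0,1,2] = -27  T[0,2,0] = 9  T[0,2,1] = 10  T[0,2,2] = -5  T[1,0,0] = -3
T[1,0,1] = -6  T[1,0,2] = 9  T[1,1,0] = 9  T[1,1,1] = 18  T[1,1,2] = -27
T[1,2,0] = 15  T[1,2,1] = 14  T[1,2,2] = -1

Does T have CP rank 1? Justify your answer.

The mode-3 unfolding of T (rows indexed by k, columns by (i,j) = (0,0), (0,1), (0,2), (1,0), (1,1), (1,2)) is [[-3, 9, 9, -3, 9, 15], [-6, 18, 10, -6, 18, 14], [9, -27, -5, 9, -27, -1]].
There the 2×2 minor on rows k ∈ {0, 1}, columns (i,j) ∈ {(0,0), (0,2)} is det [[-3, 9], [-6, 10]] = 24 ≠ 0, so this unfolding has rank ≥ 2; CP rank is at least every unfolding rank, so rank(T) ≥ 2.
In particular rank(T) ≥ 2 > 1, so T is not rank-1.

No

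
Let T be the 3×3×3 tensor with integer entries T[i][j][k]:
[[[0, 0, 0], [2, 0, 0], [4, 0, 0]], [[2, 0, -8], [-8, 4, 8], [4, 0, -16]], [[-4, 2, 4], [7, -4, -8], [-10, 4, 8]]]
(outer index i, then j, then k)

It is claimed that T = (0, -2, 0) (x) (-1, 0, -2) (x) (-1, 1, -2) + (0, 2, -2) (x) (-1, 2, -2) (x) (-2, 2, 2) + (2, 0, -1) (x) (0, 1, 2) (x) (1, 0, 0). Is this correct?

Reconstruct entry (1,0,1) from the claimed factors: Σₗ aₗ[1]bₗ[0]cₗ[1] = (-2)·(-1)·(1) + (2)·(-1)·(2) + (0)·(0)·(0) = -2, but T[1,0,1] = 0. The claim is false.

No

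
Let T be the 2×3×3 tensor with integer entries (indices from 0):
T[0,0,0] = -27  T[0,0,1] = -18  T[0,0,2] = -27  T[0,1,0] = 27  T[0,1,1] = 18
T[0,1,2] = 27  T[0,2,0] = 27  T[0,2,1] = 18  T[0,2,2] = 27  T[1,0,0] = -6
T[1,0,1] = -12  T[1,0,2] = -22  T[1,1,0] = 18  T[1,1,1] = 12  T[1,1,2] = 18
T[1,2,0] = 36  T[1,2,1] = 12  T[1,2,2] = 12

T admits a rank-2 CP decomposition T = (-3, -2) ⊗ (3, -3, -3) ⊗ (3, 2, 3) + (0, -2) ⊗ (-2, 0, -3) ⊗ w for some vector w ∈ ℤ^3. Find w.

w = (3, 0, -1)

Subtract the known terms from T to get the rank-1 residual R = (0, -2) ⊗ (-2, 0, -3) ⊗ w, so R[i,j,k] = a[i]·b[j]·w[k]. Pick indices with nonzero a[1]·b[0] = (-2)·(-2) = 4. Only the fibre through (1,0,·) is needed: R[1,0,:] = T[1,0,:] − Σₗ aₗ[1]bₗ[0]cₗ = [-6, -12, -22] − (-2)·(3)·(3, 2, 3) = [12, 0, -4]. Then w[k] = R[1,0,k] / 4 for each k, giving w = [12, 0, -4] / 4 = (3, 0, -1).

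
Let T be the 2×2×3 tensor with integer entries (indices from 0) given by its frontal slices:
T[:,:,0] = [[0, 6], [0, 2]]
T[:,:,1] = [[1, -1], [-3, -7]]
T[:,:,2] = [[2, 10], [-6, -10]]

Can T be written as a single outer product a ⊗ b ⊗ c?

The mode-3 unfolding of T (rows indexed by k, columns by (i,j) = (0,0), (0,1), (1,0), (1,1)) is [[0, 6, 0, 2], [1, -1, -3, -7], [2, 10, -6, -10]].
There the 2×2 minor on rows k ∈ {0, 1}, columns (i,j) ∈ {(0,0), (0,1)} is det [[0, 6], [1, -1]] = -6 ≠ 0, so this unfolding has rank ≥ 2; CP rank is at least every unfolding rank, so rank(T) ≥ 2.
In particular rank(T) ≥ 2 > 1, so T is not rank-1.

No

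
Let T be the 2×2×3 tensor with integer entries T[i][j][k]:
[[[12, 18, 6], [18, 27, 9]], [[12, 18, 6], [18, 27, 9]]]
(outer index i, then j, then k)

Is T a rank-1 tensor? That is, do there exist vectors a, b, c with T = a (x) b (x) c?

Yes

The mode-1 fibre T[:,0,0] = [12, 12] gives a = [1, 1] (primitive direction); the mode-2 fibre T[0,:,0] = [12, 18] gives b = [2, 3]; then c[k] = T[0,0,k] / (a[0]·b[0]) = [12, 18, 6] / 2 = [6, 9, 3].
Expanding [1, 1] (x) [2, 3] (x) [6, 9, 3] reproduces all 12 entries of T, so T = [1, 1] (x) [2, 3] (x) [6, 9, 3] and rank(T) ≤ 1.
Equivalently every frontal slice T[:,:,k] is c[k] times the rank-1 matrix [1, 1] (x) [2, 3]. So T has rank 1 (it is nonzero).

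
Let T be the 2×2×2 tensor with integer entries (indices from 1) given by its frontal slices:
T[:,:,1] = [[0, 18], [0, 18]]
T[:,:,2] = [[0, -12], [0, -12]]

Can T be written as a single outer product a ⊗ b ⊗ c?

The mode-1 fibre T[:,2,1] = [18, 18] gives a = [1, 1] (primitive direction); the mode-2 fibre T[1,:,1] = [0, 18] gives b = [0, 1]; then c[k] = T[1,2,k] / (a[1]·b[2]) = [18, -12] / 1 = [18, -12].
Expanding [1, 1] ⊗ [0, 1] ⊗ [18, -12] reproduces all 8 entries of T, so T = [1, 1] ⊗ [0, 1] ⊗ [18, -12] and rank(T) ≤ 1.
Equivalently every frontal slice T[:,:,k] is c[k] times the rank-1 matrix [1, 1] ⊗ [0, 1]. So T has rank 1 (it is nonzero).

Yes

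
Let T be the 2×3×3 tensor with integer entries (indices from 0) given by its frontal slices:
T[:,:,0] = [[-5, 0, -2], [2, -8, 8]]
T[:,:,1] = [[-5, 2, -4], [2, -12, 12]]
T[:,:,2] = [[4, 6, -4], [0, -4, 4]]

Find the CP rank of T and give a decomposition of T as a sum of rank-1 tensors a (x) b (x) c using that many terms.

rank(T) = 3

Lower bound: the mode-2 unfolding of T (rows indexed by j, columns by (i,k) = (0,0), (0,1), (0,2), (1,0), (1,1), (1,2)) is [[-5, -5, 4, 2, 2, 0], [0, 2, 6, -8, -12, -4], [-2, -4, -4, 8, 12, 4]].
There the 3×3 minor on rows j ∈ {0, 1, 2}, columns (i,k) ∈ {(0,0), (0,1), (0,2)} is det [[-5, -5, 4], [0, 2, 6], [-2, -4, -4]] = -4 ≠ 0, so this unfolding has rank ≥ 3; CP rank is at least every unfolding rank, so rank(T) ≥ 3. (Flattening ranks never certify an upper bound on CP rank; for that we must actually write T with 3 rank-1 terms.)
Upper bound: T is a sum of 3 rank-1 terms, T = [1, -2] (x) [0, 1, -1] (x) [2, 4, 2] + [1, -2] (x) [1, -2, 2] (x) [-1, -1, 0] + [1, 0] (x) [2, 2, -1] (x) [-2, -2, 2] (written with every a and b primitive with positive leading entry and the scale carried by c; CP decompositions are not unique, and this one is verified by expanding entrywise), so rank(T) ≤ 3.
These bounds meet, so rank(T) = 3.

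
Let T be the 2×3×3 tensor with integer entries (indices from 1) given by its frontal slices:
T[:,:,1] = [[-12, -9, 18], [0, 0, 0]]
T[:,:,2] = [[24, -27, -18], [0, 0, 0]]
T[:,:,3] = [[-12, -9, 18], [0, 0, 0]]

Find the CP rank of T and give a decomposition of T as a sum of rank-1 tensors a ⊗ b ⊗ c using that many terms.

Lower bound: in the mode-2 unfolding of T (rows indexed by j, columns by (i,k)) the 2×2 minor on rows j ∈ {1, 2}, columns (i,k) ∈ {(1,1), (1,2)} is det [[-12, 24], [-9, -27]] = 540 ≠ 0, so that unfolding has rank ≥ 2 and hence rank(T) ≥ 2 (CP rank is at least every unfolding rank, though it can be larger).
Upper bound: T[i,:,:] = a[i]·M for every slice, with a = [1, 0] and M = [[-12, 24, -12], [-9, -27, -9], [18, -18, 18]] (rows j, columns k).
The columns of M satisfy (column 1) = (column 3), so splitting by columns, M = [24, -27, -18][0, 1, 0]ᵀ + [-12, -9, 18][1, 0, 1]ᵀ.
Hence T = [1, 0] ⊗ [24, -27, -18] ⊗ [0, 1, 0] + [1, 0] ⊗ [-12, -9, 18] ⊗ [1, 0, 1], so rank(T) ≤ 2.
These bounds meet, so rank(T) = 2.

rank(T) = 2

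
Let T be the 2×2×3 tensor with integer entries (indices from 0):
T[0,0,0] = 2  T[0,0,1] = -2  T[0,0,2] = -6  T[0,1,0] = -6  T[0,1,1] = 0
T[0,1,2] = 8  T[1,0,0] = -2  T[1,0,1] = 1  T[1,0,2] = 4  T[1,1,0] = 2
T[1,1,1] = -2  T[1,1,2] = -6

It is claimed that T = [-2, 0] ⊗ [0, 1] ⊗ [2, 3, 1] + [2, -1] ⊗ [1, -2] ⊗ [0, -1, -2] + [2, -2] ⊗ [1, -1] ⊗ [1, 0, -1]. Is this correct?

No

Reconstruct entry (0,1,1) from the claimed factors: Σₗ aₗ[0]bₗ[1]cₗ[1] = (-2)·(1)·(3) + (2)·(-2)·(-1) + (2)·(-1)·(0) = -2, but T[0,1,1] = 0. The claim is false.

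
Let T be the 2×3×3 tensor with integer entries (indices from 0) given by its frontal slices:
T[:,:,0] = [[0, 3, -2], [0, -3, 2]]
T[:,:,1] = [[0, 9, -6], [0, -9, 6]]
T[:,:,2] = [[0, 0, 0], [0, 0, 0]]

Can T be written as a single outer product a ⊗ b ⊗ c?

If T = a ⊗ b ⊗ c then every fibre of T is a multiple of the corresponding factor, so read the factors off the fibres through the nonzero entry T[0,1,0] = 3.
The mode-1 fibre T[:,1,0] = [3, -3] gives a = [1, -1] (primitive direction); the mode-2 fibre T[0,:,0] = [0, 3, -2] gives b = [0, 3, -2]; then c[k] = T[0,1,k] / (a[0]·b[1]) = [3, 9, 0] / 3 = [1, 3, 0].
Expanding [1, -1] ⊗ [0, 3, -2] ⊗ [1, 3, 0] reproduces all 18 entries of T, so T = [1, -1] ⊗ [0, 3, -2] ⊗ [1, 3, 0] and rank(T) ≤ 1.
Equivalently every frontal slice T[:,:,k] is c[k] times the rank-1 matrix [1, -1] ⊗ [0, 3, -2]. So T has rank 1 (it is nonzero).

Yes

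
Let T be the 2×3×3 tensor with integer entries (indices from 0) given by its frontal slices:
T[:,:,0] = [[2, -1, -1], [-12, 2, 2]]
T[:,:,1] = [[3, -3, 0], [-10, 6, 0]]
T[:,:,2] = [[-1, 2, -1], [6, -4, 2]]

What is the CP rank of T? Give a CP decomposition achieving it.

rank(T) = 3

Lower bound: in the mode-2 unfolding of T (rows indexed by j, columns by (i,k)) the 3×3 minor on rows j ∈ {0, 1, 2}, columns (i,k) ∈ {(0,0), (0,1), (1,0)} is det [[2, 3, -12], [-1, -3, 2], [-1, 0, 2]] = 24 ≠ 0, so that unfolding has rank ≥ 3 and hence rank(T) ≥ 3 (CP rank is at least every unfolding rank, though it can be larger).
Upper bound: T is a sum of 3 rank-1 terms, T = [0, 1] (x) [1, 0, 0] (x) [-8, -4, 4] + [1, -2] (x) [1, 1, -2] (x) [0, -1, 1] + [1, -2] (x) [2, -1, -1] (x) [1, 2, -1] (written with every a and b primitive with positive leading entry and the scale carried by c; CP decompositions are not unique, and this one is verified by expanding entrywise), so rank(T) ≤ 3.
These bounds meet, so rank(T) = 3.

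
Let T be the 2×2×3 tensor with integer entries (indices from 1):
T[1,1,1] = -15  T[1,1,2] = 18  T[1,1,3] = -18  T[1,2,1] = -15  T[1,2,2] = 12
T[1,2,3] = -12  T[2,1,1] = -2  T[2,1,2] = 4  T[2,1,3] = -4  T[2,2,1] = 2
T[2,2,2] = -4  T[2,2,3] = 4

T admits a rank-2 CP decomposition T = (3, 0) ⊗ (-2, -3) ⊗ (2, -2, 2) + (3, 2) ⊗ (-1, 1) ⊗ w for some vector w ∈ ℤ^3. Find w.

w = (1, -2, 2)

Subtract the known terms from T to get the rank-1 residual R = (3, 2) ⊗ (-1, 1) ⊗ w, so R[i,j,k] = a[i]·b[j]·w[k]. Pick indices with nonzero a[1]·b[1] = (3)·(-1) = -3. Only the fibre through (1,1,·) is needed: R[1,1,:] = T[1,1,:] − Σₗ aₗ[1]bₗ[1]cₗ = [-15, 18, -18] − (3)·(-2)·(2, -2, 2) = [-3, 6, -6]. Then w[k] = R[1,1,k] / -3 for each k, giving w = [-3, 6, -6] / -3 = (1, -2, 2).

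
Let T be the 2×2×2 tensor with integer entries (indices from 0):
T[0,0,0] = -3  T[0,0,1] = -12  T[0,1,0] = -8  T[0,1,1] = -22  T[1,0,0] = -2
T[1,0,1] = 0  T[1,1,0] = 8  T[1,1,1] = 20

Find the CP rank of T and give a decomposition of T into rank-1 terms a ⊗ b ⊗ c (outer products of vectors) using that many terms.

Lower bound: the mode-3 unfolding of T (rows indexed by k, columns by (i,j) = (0,0), (0,1), (1,0), (1,1)) is [[-3, -8, -2, 8], [-12, -22, 0, 20]].
There the 2×2 minor on rows k ∈ {0, 1}, columns (i,j) ∈ {(0,0), (0,1)} is det [[-3, -8], [-12, -22]] = -30 ≠ 0, so this unfolding has rank ≥ 2; CP rank is at least every unfolding rank, so rank(T) ≥ 2. (Unfolding ranks only ever bound the CP rank from below — rank(T) can be strictly larger than all of them — so the matching upper bound has to come from an explicit 2-term decomposition.)
Upper bound — finding two terms. Write S_k = T[:,:,k] for the frontal slices: S₀ = [[-3, -8], [-2, 8]], S₁ = [[-12, -22], [0, 20]].
If T = a₁ ⊗ b₁ ⊗ c₁ + a₂ ⊗ b₂ ⊗ c₂ then each S_k = c₁[k]·a₁b₁ᵀ + c₂[k]·a₂b₂ᵀ. S₀ and S₁ are linearly independent, so a₁b₁ᵀ and a₂b₂ᵀ must span the same plane of matrices: they are the rank-1 matrices of the form x·S₀ + y·S₁.
det(x·S₀ + y·S₁) is −40·x² − 200·xy − 240·y² = (-40)·(x + 3·y)(x + 2·y), vanishing at (x:y) = (3:-1) and (2:-1).
M₁ = 3·S₀ − S₁ = [[3, -2], [-6, 4]] = (1, -2)(3, -2)ᵀ and M₂ = 2·S₀ − S₁ = [[6, 6], [-4, -4]] = 2·(3, -2)(1, 1)ᵀ, so take a₁ = (1, -2), b₁ = (3, -2), a₂ = (3, -2), b₂ = (1, 1).
Each slice is an integer combination of E₁ = a₁b₁ᵀ and E₂ = a₂b₂ᵀ: S₀ = E₁ − 2·E₂, S₁ = 2·E₁ − 6·E₂; reading off coefficients, c₁ = (1, 2) and c₂ = (-2, -6).
Hence T = (1, -2) ⊗ (3, -2) ⊗ (1, 2) + (3, -2) ⊗ (1, 1) ⊗ (-2, -6), so rank(T) ≤ 2.
These bounds meet, so rank(T) = 2.

rank(T) = 2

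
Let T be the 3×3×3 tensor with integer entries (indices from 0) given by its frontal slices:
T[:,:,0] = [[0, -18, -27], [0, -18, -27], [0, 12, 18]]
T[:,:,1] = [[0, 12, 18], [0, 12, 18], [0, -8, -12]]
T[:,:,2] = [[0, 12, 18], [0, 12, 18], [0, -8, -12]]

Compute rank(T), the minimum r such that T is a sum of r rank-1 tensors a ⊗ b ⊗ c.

Lower bound: T ≠ 0 (e.g. T[0,1,0] = -18), so rank(T) ≥ 1.
Upper bound: if T = a ⊗ b ⊗ c then every fibre of T is a multiple of the corresponding factor, so read the factors off the fibres through the nonzero entry T[0,1,0] = -18.
The mode-1 fibre T[:,1,0] = [-18, -18, 12] gives a = [3, 3, -2] (primitive direction); the mode-2 fibre T[0,:,0] = [0, -18, -27] gives b = [0, 2, 3]; then c[k] = T[0,1,k] / (a[0]·b[1]) = [-18, 12, 12] / 6 = [-3, 2, 2].
Expanding [3, 3, -2] ⊗ [0, 2, 3] ⊗ [-3, 2, 2] reproduces all 27 entries of T, so T = [3, 3, -2] ⊗ [0, 2, 3] ⊗ [-3, 2, 2] and rank(T) ≤ 1.
These bounds meet, so rank(T) = 1.
Check entry T[1,0,1] = 0: (3)·(0)·(2) = 0.

1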